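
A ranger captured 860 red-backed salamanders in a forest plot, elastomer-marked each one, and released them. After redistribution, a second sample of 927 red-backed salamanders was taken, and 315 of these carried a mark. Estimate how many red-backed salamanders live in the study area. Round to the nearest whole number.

N ≈ 2531

N = (860 × 927) / 315 = 797220 / 315 ≈ 2530.9 → 2531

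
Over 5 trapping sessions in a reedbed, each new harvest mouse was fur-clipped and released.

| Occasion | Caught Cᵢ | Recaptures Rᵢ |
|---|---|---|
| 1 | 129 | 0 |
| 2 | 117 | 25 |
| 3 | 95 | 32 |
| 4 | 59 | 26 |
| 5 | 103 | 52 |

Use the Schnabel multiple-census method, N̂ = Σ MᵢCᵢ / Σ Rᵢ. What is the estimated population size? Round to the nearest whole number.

Marked at large before each occasion: Mᵢ = Σⱼ<ᵢ (Cⱼ − Rⱼ) → M1=0, M2=129, M3=221, M4=284, M5=317
Σ MᵢCᵢ = 0·129 + 129·117 + 221·95 + 284·59 + 317·103 = 0 + 15093 + 20995 + 16756 + 32651 = 85495
Σ Rᵢ = 0 + 25 + 32 + 26 + 52 = 135
N̂ = 85495 / 135 ≈ 633.3 → 633

N ≈ 633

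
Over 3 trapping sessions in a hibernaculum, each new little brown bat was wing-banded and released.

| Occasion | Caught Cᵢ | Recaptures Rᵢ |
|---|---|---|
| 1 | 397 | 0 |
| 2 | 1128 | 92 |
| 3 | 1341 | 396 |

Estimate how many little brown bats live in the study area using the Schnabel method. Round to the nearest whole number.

N ≈ 4855

Marked at large before each occasion: Mᵢ = Σⱼ<ᵢ (Cⱼ − Rⱼ) → M1=0, M2=397, M3=1433
Σ MᵢCᵢ = 0·397 + 397·1128 + 1433·1341 = 0 + 447816 + 1921653 = 2369469
Σ Rᵢ = 0 + 92 + 396 = 488
N̂ = 2369469 / 488 ≈ 4855.47 → 4855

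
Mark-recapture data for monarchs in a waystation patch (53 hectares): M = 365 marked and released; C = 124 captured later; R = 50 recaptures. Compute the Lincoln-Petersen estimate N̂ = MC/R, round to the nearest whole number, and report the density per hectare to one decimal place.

density ≈ 17.1 monarchs per hectare

N̂ = 365·124/50 = 45260/50 ≈ 905.2 → 905
Density = N̂ / area = 905 / 53 ≈ 17.08 → 17.1 per hectare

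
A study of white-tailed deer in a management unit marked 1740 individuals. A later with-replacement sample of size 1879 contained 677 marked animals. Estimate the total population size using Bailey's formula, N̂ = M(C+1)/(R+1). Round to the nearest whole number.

N ≈ 4825

N̂ = 1740·(1879+1)/(677+1) = 1740·1880/678 = 3271200/678 ≈ 4824.8 → 4825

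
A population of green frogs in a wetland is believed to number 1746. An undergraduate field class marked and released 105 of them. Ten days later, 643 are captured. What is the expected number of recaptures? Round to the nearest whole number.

expected recaptures ≈ 39

The marked fraction of the population is 105/1746, so in a sample of 643 expect C·(M/N) marked.
E[R] = 105 × 643 / 1746 = 67515 / 1746 ≈ 38.7 → 39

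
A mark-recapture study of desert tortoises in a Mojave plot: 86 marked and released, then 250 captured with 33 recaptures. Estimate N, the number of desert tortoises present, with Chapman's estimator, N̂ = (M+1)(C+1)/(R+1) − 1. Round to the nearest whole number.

N̂ = (86+1)(250+1)/(33+1) − 1 = 87·251/34 − 1
= 21837/34 − 1 ≈ 642.3 − 1 ≈ 641.3 → 641

N ≈ 641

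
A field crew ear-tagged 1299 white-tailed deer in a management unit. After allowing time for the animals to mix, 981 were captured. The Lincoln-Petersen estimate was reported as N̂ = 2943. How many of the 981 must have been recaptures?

R = 433

From N = M·C/R: R = M·C / N = 1299·981 / 2943 = 1274319 / 2943 = 433.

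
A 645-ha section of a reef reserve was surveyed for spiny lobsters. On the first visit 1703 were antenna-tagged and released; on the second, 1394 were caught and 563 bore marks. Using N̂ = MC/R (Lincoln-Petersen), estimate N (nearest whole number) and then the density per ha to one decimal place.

N̂ = 1703·1394/563 = 2373982/563 ≈ 4216.7 → 4217
Density = N̂ / area = 4217 / 645 ≈ 6.54 → 6.5 per ha

density ≈ 6.5 spiny lobsters per ha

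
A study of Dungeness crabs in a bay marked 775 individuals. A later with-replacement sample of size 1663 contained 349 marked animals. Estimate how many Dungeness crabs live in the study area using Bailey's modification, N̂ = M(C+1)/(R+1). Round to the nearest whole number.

N̂ = 775·(1663+1)/(349+1) = 775·1664/350 = 1289600/350 ≈ 3684.6 → 3685

N ≈ 3685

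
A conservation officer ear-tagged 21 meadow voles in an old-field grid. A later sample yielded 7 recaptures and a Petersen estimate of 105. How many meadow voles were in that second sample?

From N = M·C/R: C = N·R / M = 105·7 / 21 = 735 / 21 = 35.

C = 35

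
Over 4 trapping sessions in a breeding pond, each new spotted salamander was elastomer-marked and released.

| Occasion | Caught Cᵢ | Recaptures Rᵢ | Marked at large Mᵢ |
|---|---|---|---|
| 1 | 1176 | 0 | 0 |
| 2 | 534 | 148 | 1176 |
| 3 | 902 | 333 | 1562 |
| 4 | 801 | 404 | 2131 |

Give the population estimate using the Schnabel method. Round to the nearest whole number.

N ≈ 4230

Σ MᵢCᵢ = 0·1176 + 1176·534 + 1562·902 + 2131·801 = 0 + 627984 + 1408924 + 1706931 = 3743839
Σ Rᵢ = 0 + 148 + 333 + 404 = 885
N̂ = 3743839 / 885 ≈ 4230.3 → 4230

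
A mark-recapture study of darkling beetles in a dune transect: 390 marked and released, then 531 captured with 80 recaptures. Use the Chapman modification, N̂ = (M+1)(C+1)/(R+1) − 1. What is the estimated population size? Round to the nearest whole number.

N̂ = (390+1)(531+1)/(80+1) − 1 = 391·532/81 − 1
= 208012/81 − 1 ≈ 2568.0 − 1 ≈ 2567.0 → 2567

N ≈ 2567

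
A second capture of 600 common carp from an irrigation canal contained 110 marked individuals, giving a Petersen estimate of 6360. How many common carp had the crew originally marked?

M = 1166

From N = M·C/R: M = N·R / C = 6360·110 / 600 = 699600 / 600 = 1166.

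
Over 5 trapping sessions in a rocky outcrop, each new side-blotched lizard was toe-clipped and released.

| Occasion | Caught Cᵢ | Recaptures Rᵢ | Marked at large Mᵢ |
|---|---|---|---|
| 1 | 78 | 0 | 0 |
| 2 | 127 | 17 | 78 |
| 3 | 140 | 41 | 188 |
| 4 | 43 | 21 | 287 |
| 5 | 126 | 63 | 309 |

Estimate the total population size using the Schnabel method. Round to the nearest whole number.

Σ MᵢCᵢ = 0·78 + 78·127 + 188·140 + 287·43 + 309·126 = 0 + 9906 + 26320 + 12341 + 38934 = 87501
Σ Rᵢ = 0 + 17 + 41 + 21 + 63 = 142
N̂ = 87501 / 142 ≈ 616.2 → 616

N ≈ 616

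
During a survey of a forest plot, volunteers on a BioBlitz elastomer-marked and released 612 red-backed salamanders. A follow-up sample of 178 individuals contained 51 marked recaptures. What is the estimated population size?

N = (612 × 178) / 51 = 108936 / 51 = 2136

N = 2136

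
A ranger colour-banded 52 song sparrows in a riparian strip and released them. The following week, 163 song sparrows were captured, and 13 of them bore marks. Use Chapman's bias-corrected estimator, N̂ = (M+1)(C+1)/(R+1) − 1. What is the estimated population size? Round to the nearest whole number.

N ≈ 620

N̂ = (52+1)(163+1)/(13+1) − 1 = 53·164/14 − 1
= 8692/14 − 1 ≈ 620.9 − 1 ≈ 619.9 → 620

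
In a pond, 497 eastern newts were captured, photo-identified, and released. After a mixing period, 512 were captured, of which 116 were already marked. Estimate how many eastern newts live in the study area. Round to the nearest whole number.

N = (497 × 512) / 116 = 254464 / 116 ≈ 2193.7 → 2194

N ≈ 2194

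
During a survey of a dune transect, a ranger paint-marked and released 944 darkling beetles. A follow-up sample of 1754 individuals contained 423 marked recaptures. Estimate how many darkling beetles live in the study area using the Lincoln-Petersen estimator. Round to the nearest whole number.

Lincoln-Petersen assumes M/N = R/C, so N = M·C / R.
N = (944 × 1754) / 423 = 1655776 / 423 ≈ 3914.4 → 3914

N ≈ 3914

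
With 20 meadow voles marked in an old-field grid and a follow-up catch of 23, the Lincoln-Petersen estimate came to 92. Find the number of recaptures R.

R = 5

From N = M·C/R: R = M·C / N = 20·23 / 92 = 460 / 92 = 5.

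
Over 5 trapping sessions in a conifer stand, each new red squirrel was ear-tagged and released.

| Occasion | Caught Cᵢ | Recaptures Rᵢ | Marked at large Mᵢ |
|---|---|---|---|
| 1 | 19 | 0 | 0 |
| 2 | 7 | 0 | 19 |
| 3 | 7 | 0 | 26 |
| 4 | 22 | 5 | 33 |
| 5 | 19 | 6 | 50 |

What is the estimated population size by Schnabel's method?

Σ MᵢCᵢ = 0·19 + 19·7 + 26·7 + 33·22 + 50·19 = 0 + 133 + 182 + 726 + 950 = 1991
Σ Rᵢ = 0 + 0 + 0 + 5 + 6 = 11
N̂ = 1991 / 11 = 181

N = 181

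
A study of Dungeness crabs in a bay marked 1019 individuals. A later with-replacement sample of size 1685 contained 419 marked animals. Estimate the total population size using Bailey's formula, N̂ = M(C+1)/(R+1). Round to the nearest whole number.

N ≈ 4091

N̂ = 1019·(1685+1)/(419+1) = 1019·1686/420 = 1718034/420 ≈ 4090.6 → 4091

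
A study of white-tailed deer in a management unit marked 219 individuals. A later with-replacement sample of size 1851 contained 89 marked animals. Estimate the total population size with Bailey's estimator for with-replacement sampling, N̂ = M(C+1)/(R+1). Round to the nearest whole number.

N ≈ 4507

N̂ = 219·(1851+1)/(89+1) = 219·1852/90 = 405588/90 ≈ 4506.5 → 4507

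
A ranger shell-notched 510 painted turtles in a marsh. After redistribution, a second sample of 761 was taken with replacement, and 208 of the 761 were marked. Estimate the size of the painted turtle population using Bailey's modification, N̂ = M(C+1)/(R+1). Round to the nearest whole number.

N̂ = 510·(761+1)/(208+1) = 510·762/209 = 388620/209 ≈ 1859.4 → 1859

N ≈ 1859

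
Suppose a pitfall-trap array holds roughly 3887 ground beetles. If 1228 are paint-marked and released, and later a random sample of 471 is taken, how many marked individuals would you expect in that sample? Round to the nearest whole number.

expected recaptures ≈ 149

Expected recaptures E[R] = M·C / N.
E[R] = 1228 × 471 / 3887 = 578388 / 3887 ≈ 148.8 → 149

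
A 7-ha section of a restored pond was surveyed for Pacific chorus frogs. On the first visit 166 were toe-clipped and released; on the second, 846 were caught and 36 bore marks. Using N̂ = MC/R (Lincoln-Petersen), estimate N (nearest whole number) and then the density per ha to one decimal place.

N̂ = 166·846/36 = 140436/36 = 3901
Density = N̂ / area = 3901 / 7 ≈ 557.29 → 557.3 per ha

density ≈ 557.3 Pacific chorus frogs per ha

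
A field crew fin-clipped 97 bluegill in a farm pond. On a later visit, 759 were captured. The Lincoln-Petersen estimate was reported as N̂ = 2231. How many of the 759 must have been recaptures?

R = 33

From N = M·C/R: R = M·C / N = 97·759 / 2231 = 73623 / 2231 = 33.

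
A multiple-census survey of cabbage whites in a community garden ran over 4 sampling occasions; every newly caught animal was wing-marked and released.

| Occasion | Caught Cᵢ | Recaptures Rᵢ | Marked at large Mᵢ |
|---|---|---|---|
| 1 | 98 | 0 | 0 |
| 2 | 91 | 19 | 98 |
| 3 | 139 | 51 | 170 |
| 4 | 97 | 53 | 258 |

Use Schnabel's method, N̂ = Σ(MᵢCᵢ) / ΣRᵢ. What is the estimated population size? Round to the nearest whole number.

Σ MᵢCᵢ = 0·98 + 98·91 + 170·139 + 258·97 = 0 + 8918 + 23630 + 25026 = 57574
Σ Rᵢ = 0 + 19 + 51 + 53 = 123
N̂ = 57574 / 123 ≈ 468.1 → 468

N ≈ 468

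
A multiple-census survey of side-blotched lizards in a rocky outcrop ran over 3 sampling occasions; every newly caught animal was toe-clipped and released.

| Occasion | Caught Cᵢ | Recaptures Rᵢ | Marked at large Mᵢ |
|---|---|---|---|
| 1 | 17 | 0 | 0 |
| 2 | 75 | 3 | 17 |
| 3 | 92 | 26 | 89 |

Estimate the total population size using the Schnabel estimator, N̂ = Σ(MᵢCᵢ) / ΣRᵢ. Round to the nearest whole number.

Σ MᵢCᵢ = 0·17 + 17·75 + 89·92 = 0 + 1275 + 8188 = 9463
Σ Rᵢ = 0 + 3 + 26 = 29
N̂ = 9463 / 29 ≈ 326.3 → 326

N ≈ 326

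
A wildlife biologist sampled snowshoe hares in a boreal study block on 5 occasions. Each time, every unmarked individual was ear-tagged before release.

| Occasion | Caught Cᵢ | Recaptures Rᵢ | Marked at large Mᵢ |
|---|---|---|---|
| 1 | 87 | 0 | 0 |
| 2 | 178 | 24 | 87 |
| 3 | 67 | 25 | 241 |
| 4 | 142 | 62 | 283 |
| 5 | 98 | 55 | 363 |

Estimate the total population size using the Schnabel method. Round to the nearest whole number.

N ≈ 647

Σ MᵢCᵢ = 0·87 + 87·178 + 241·67 + 283·142 + 363·98 = 0 + 15486 + 16147 + 40186 + 35574 = 107393
Σ Rᵢ = 0 + 24 + 25 + 62 + 55 = 166
N̂ = 107393 / 166 ≈ 646.9 → 647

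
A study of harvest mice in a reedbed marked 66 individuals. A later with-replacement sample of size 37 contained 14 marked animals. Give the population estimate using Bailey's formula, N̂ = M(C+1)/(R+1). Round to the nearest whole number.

N ≈ 167

N̂ = 66·(37+1)/(14+1) = 66·38/15 = 2508/15 ≈ 167.2 → 167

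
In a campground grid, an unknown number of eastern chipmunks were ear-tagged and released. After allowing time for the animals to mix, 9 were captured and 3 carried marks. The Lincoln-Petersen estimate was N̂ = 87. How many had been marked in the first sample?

M = 29

From N = M·C/R: M = N·R / C = 87·3 / 9 = 261 / 9 = 29.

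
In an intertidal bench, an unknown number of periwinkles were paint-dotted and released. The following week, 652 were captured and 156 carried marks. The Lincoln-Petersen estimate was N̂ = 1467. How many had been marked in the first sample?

M = 351

From N = M·C/R: M = N·R / C = 1467·156 / 652 = 228852 / 652 = 351.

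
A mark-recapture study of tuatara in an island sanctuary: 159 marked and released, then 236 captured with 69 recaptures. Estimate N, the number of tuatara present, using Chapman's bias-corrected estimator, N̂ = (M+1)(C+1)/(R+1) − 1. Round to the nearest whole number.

N ≈ 541

N̂ = (159+1)(236+1)/(69+1) − 1 = 160·237/70 − 1
= 37920/70 − 1 ≈ 541.7 − 1 ≈ 540.7 → 541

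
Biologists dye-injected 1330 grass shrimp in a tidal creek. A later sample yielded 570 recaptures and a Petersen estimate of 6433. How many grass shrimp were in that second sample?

From N = M·C/R: C = N·R / M = 6433·570 / 1330 = 3666810 / 1330 = 2757.

C = 2757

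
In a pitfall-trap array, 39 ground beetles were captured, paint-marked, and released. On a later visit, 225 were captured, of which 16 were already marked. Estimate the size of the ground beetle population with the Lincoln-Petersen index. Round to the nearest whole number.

N ≈ 548

The marked fraction in the recapture sample should equal the marked fraction in the population: 16/225 = 39/N.
N = (39 × 225) / 16 = 8775 / 16 ≈ 548.4 → 548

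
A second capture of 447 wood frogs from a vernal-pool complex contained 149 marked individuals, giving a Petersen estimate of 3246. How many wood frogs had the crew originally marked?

M = 1082

From N = M·C/R: M = N·R / C = 3246·149 / 447 = 483654 / 447 = 1082.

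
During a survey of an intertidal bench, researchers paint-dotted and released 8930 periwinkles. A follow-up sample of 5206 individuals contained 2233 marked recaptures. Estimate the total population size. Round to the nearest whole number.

The marked fraction in the recapture sample should equal the marked fraction in the population: 2233/5206 = 8930/N.
N = (8930 × 5206) / 2233 = 46489580 / 2233 ≈ 20819.3 → 20819

N ≈ 20,819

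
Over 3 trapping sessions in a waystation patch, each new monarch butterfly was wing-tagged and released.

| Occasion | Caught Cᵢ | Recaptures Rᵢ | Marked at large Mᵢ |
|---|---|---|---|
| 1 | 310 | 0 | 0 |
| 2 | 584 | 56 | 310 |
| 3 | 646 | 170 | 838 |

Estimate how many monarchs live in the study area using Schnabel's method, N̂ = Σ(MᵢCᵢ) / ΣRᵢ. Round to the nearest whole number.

N ≈ 3196

Σ MᵢCᵢ = 0·310 + 310·584 + 838·646 = 0 + 181040 + 541348 = 722388
Σ Rᵢ = 0 + 56 + 170 = 226
N̂ = 722388 / 226 ≈ 3196.4 → 3196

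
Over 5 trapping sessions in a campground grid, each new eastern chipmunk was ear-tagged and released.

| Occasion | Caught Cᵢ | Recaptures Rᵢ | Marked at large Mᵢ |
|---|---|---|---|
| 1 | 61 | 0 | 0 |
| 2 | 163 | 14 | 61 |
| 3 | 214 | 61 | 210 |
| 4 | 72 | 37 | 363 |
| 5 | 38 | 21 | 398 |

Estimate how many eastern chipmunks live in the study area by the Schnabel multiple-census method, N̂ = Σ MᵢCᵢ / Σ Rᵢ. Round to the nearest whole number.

N ≈ 723

Σ MᵢCᵢ = 0·61 + 61·163 + 210·214 + 363·72 + 398·38 = 0 + 9943 + 44940 + 26136 + 15124 = 96143
Σ Rᵢ = 0 + 14 + 61 + 37 + 21 = 133
N̂ = 96143 / 133 ≈ 722.9 → 723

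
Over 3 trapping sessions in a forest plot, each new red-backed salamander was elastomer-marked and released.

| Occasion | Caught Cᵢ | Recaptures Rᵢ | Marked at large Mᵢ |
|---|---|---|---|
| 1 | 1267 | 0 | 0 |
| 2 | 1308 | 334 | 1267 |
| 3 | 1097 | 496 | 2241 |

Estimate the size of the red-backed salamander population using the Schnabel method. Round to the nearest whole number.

N ≈ 4959

Σ MᵢCᵢ = 0·1267 + 1267·1308 + 2241·1097 = 0 + 1657236 + 2458377 = 4115613
Σ Rᵢ = 0 + 334 + 496 = 830
N̂ = 4115613 / 830 ≈ 4958.6 → 4959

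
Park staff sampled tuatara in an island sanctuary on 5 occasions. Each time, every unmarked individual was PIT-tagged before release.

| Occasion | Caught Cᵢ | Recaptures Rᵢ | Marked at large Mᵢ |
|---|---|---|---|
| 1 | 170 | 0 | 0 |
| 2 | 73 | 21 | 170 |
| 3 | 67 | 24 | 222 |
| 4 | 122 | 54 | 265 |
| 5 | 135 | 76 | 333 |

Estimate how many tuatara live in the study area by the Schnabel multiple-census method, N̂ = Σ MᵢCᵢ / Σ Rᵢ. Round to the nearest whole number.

N ≈ 598

Σ MᵢCᵢ = 0·170 + 170·73 + 222·67 + 265·122 + 333·135 = 0 + 12410 + 14874 + 32330 + 44955 = 104569
Σ Rᵢ = 0 + 21 + 24 + 54 + 76 = 175
N̂ = 104569 / 175 ≈ 597.5 → 598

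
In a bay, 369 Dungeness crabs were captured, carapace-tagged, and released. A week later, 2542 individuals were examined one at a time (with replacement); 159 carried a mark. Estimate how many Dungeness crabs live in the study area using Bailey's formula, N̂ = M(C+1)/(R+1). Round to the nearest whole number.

N ≈ 5865

N̂ = 369·(2542+1)/(159+1) = 369·2543/160 = 938367/160 ≈ 5864.8 → 5865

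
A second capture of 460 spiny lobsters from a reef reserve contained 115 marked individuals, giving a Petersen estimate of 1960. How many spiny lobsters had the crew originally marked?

From N = M·C/R: M = N·R / C = 1960·115 / 460 = 225400 / 460 = 490.

M = 490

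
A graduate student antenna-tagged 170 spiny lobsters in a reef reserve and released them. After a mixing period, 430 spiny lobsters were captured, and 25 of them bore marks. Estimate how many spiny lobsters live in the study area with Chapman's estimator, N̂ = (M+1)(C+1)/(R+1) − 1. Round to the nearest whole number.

N̂ = (170+1)(430+1)/(25+1) − 1 = 171·431/26 − 1
= 73701/26 − 1 ≈ 2834.7 − 1 ≈ 2833.7 → 2834

N ≈ 2834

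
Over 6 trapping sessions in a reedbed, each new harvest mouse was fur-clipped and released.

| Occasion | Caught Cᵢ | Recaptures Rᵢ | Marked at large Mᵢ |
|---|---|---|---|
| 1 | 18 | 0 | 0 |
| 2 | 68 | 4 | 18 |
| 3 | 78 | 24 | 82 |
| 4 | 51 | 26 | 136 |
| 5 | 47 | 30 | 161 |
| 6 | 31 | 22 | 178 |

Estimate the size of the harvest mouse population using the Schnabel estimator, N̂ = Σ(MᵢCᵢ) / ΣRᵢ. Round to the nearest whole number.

N ≈ 261

Σ MᵢCᵢ = 0·18 + 18·68 + 82·78 + 136·51 + 161·47 + 178·31 = 0 + 1224 + 6396 + 6936 + 7567 + 5518 = 27641
Σ Rᵢ = 0 + 4 + 24 + 26 + 30 + 22 = 106
N̂ = 27641 / 106 ≈ 260.8 → 261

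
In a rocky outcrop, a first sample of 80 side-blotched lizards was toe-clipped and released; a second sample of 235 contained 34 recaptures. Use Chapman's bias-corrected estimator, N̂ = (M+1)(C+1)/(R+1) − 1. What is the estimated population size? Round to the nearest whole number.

N ≈ 545

N̂ = (80+1)(235+1)/(34+1) − 1 = 81·236/35 − 1
= 19116/35 − 1 ≈ 546.2 − 1 ≈ 545.2 → 545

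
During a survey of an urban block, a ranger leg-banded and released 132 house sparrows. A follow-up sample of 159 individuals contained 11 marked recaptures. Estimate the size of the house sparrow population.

N = (132 × 159) / 11 = 20988 / 11 = 1908

N = 1908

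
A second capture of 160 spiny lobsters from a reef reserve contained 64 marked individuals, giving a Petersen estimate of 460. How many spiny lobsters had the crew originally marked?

From N = M·C/R: M = N·R / C = 460·64 / 160 = 29440 / 160 = 184.

M = 184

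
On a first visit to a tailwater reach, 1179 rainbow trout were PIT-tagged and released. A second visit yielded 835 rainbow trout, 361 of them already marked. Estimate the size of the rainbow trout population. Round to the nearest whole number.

The marked fraction in the recapture sample should equal the marked fraction in the population: 361/835 = 1179/N.
N = (1179 × 835) / 361 = 984465 / 361 ≈ 2727.0 → 2727

N ≈ 2727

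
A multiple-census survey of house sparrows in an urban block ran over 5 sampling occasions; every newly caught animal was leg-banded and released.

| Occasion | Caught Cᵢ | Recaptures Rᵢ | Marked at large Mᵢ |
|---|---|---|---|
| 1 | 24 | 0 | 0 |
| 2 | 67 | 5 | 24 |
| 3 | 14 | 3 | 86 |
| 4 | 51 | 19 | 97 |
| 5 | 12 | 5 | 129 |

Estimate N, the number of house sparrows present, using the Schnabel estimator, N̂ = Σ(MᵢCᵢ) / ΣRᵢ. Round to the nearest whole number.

Σ MᵢCᵢ = 0·24 + 24·67 + 86·14 + 97·51 + 129·12 = 0 + 1608 + 1204 + 4947 + 1548 = 9307
Σ Rᵢ = 0 + 5 + 3 + 19 + 5 = 32
N̂ = 9307 / 32 ≈ 290.8 → 291

N ≈ 291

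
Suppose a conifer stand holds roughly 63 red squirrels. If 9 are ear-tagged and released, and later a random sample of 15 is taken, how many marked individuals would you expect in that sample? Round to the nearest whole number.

expected recaptures ≈ 2

The marked fraction of the population is 9/63, so in a sample of 15 expect C·(M/N) marked.
E[R] = 9 × 15 / 63 = 135 / 63 ≈ 2.1 → 2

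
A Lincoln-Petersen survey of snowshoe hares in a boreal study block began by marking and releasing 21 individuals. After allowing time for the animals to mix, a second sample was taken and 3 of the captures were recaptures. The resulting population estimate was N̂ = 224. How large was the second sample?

From N = M·C/R: C = N·R / M = 224·3 / 21 = 672 / 21 = 32.

C = 32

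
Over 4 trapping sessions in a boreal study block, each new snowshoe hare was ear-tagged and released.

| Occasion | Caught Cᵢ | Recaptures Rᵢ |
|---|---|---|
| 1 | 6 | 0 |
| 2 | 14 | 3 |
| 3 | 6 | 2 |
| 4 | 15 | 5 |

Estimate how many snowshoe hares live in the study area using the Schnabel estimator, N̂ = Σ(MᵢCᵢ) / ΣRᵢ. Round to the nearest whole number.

N ≈ 50

Marked at large before each occasion: Mᵢ = Σⱼ<ᵢ (Cⱼ − Rⱼ) → M1=0, M2=6, M3=17, M4=21
Σ MᵢCᵢ = 0·6 + 6·14 + 17·6 + 21·15 = 0 + 84 + 102 + 315 = 501
Σ Rᵢ = 0 + 3 + 2 + 5 = 10
N̂ = 501 / 10 ≈ 50.1 → 50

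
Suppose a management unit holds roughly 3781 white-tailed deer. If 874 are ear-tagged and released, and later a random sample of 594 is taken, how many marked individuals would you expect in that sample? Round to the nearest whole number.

The marked fraction of the population is 874/3781, so in a sample of 594 expect C·(M/N) marked.
E[R] = 874 × 594 / 3781 = 519156 / 3781 ≈ 137.3 → 137

expected recaptures ≈ 137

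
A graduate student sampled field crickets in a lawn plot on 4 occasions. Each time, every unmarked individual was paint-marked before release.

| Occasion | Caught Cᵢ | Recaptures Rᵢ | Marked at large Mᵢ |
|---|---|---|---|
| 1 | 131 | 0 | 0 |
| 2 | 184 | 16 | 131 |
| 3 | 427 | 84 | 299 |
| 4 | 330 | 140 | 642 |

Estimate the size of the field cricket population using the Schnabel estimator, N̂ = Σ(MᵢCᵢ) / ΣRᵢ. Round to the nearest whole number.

Σ MᵢCᵢ = 0·131 + 131·184 + 299·427 + 642·330 = 0 + 24104 + 127673 + 211860 = 363637
Σ Rᵢ = 0 + 16 + 84 + 140 = 240
N̂ = 363637 / 240 ≈ 1515.2 → 1515

N ≈ 1515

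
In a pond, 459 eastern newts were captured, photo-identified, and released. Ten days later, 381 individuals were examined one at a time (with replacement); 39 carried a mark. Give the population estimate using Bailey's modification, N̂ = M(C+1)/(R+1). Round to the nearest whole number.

N̂ = 459·(381+1)/(39+1) = 459·382/40 = 175338/40 ≈ 4383.4 → 4383

N ≈ 4383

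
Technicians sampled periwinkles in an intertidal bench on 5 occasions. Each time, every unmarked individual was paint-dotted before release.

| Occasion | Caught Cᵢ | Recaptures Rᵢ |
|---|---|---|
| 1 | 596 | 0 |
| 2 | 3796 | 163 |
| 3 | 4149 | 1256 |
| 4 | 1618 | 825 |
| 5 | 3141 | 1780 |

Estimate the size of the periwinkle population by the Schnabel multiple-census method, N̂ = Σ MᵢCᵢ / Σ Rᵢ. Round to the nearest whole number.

N ≈ 13,964

Marked at large before each occasion: Mᵢ = Σⱼ<ᵢ (Cⱼ − Rⱼ) → M1=0, M2=596, M3=4229, M4=7122, M5=7915
Σ MᵢCᵢ = 0·596 + 596·3796 + 4229·4149 + 7122·1618 + 7915·3141 = 0 + 2262416 + 17546121 + 11523396 + 24861015 = 56192948
Σ Rᵢ = 0 + 163 + 1256 + 825 + 1780 = 4024
N̂ = 56192948 / 4024 ≈ 13964.45 → 13964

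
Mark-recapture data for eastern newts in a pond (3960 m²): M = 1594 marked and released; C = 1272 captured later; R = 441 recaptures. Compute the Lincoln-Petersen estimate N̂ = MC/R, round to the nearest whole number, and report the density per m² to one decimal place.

density ≈ 1.2 eastern newts per m²

N̂ = 1594·1272/441 = 2027568/441 ≈ 4597.7 → 4598
Density = N̂ / area = 4598 / 3960 ≈ 1.16 → 1.2 per m²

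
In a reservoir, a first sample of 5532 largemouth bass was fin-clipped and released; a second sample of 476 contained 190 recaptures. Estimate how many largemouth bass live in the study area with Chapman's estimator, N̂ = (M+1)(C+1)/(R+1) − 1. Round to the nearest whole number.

N ≈ 13,817

N̂ = (5532+1)(476+1)/(190+1) − 1 = 5533·477/191 − 1
= 2639241/191 − 1 ≈ 13818.0 − 1 ≈ 13817.0 → 13817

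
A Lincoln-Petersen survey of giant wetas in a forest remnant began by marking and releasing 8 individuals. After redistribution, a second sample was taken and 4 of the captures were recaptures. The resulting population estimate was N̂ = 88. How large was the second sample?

C = 44

From N = M·C/R: C = N·R / M = 88·4 / 8 = 352 / 8 = 44.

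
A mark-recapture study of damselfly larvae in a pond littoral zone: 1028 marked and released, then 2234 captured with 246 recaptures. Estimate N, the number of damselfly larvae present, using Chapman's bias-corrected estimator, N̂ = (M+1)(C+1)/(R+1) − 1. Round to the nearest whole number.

N̂ = (1028+1)(2234+1)/(246+1) − 1 = 1029·2235/247 − 1
= 2299815/247 − 1 ≈ 9311.0 − 1 ≈ 9310.0 → 9310

N ≈ 9310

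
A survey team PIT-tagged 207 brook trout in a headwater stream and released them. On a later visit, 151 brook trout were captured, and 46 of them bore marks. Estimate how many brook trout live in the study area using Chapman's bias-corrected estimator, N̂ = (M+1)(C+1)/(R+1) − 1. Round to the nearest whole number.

N̂ = (207+1)(151+1)/(46+1) − 1 = 208·152/47 − 1
= 31616/47 − 1 ≈ 672.7 − 1 ≈ 671.7 → 672

N ≈ 672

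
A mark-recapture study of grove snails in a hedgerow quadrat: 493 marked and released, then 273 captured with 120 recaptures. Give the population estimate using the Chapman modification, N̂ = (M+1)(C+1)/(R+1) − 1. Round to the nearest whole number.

N̂ = (493+1)(273+1)/(120+1) − 1 = 494·274/121 − 1
= 135356/121 − 1 ≈ 1118.6 − 1 ≈ 1117.6 → 1118

N ≈ 1118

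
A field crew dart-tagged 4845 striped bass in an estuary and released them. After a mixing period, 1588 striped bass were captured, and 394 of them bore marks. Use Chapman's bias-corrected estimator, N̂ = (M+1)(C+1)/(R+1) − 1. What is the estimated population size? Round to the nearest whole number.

N ≈ 19,493

N̂ = (4845+1)(1588+1)/(394+1) − 1 = 4846·1589/395 − 1
= 7700294/395 − 1 ≈ 19494.4 − 1 ≈ 19493.4 → 19493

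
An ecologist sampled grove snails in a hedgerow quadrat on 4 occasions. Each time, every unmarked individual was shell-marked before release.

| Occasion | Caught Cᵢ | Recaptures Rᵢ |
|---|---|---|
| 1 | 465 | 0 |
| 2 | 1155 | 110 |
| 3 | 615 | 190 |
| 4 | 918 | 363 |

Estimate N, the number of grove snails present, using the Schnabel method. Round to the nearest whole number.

Marked at large before each occasion: Mᵢ = Σⱼ<ᵢ (Cⱼ − Rⱼ) → M1=0, M2=465, M3=1510, M4=1935
Σ MᵢCᵢ = 0·465 + 465·1155 + 1510·615 + 1935·918 = 0 + 537075 + 928650 + 1776330 = 3242055
Σ Rᵢ = 0 + 110 + 190 + 363 = 663
N̂ = 3242055 / 663 ≈ 4890.0 → 4890

N ≈ 4890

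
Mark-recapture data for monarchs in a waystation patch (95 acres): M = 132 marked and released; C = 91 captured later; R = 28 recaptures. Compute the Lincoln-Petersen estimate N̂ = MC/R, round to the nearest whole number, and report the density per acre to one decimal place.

N̂ = 132·91/28 = 12012/28 = 429
Density = N̂ / area = 429 / 95 ≈ 4.52 → 4.5 per acre

density ≈ 4.5 monarchs per acre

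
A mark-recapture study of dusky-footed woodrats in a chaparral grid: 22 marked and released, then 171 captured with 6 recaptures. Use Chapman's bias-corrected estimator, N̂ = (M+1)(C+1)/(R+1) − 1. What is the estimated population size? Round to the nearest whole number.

N̂ = (22+1)(171+1)/(6+1) − 1 = 23·172/7 − 1
= 3956/7 − 1 ≈ 565.1 − 1 ≈ 564.1 → 564

N ≈ 564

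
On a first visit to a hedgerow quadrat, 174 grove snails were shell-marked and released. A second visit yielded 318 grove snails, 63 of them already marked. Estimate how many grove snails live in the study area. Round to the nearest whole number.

The marked fraction in the recapture sample should equal the marked fraction in the population: 63/318 = 174/N.
N = (174 × 318) / 63 = 55332 / 63 ≈ 878.3 → 878

N ≈ 878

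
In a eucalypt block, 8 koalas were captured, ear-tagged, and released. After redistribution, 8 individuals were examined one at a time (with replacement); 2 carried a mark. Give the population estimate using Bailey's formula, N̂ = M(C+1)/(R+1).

N̂ = 8·(8+1)/(2+1) = 8·9/3 = 72/3 = 24

N = 24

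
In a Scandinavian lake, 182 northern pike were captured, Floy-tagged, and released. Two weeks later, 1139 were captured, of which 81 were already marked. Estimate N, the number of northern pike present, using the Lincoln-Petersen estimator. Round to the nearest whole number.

N ≈ 2559

If marked individuals mix randomly, R/C ≈ M/N, giving N ≈ M·C/R.
N = (182 × 1139) / 81 = 207298 / 81 ≈ 2559.2 → 2559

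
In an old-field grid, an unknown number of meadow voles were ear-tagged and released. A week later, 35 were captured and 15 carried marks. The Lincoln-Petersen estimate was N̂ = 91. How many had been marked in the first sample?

From N = M·C/R: M = N·R / C = 91·15 / 35 = 1365 / 35 = 39.

M = 39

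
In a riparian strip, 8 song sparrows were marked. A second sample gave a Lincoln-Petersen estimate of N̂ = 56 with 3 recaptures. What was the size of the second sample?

C = 21

From N = M·C/R: C = N·R / M = 56·3 / 8 = 168 / 8 = 21.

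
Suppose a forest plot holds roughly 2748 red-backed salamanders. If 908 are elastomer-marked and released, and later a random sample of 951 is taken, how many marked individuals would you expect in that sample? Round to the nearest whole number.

The marked fraction of the population is 908/2748, so in a sample of 951 expect C·(M/N) marked.
E[R] = 908 × 951 / 2748 = 863508 / 2748 ≈ 314.2 → 314

expected recaptures ≈ 314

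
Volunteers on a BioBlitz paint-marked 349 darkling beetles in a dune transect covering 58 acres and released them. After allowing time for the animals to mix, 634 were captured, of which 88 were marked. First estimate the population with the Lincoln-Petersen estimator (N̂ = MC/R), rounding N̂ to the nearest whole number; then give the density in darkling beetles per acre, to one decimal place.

N̂ = 349·634/88 = 221266/88 ≈ 2514.4 → 2514
Density = N̂ / area = 2514 / 58 ≈ 43.34 → 43.3 per acre

density ≈ 43.3 darkling beetles per acre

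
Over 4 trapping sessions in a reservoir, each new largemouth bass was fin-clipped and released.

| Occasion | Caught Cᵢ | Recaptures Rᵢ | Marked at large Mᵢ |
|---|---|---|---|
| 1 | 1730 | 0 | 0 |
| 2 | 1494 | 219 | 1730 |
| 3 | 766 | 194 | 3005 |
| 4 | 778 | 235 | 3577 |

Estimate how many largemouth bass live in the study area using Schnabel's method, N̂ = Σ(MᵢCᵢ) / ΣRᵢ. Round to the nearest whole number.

Σ MᵢCᵢ = 0·1730 + 1730·1494 + 3005·766 + 3577·778 = 0 + 2584620 + 2301830 + 2782906 = 7669356
Σ Rᵢ = 0 + 219 + 194 + 235 = 648
N̂ = 7669356 / 648 ≈ 11835.4 → 11835

N ≈ 11,835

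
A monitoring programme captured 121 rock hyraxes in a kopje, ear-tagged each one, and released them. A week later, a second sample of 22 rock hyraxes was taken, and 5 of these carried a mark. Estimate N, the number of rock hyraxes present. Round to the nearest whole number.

N ≈ 532

Lincoln-Petersen assumes M/N = R/C, so N = M·C / R.
N = (121 × 22) / 5 = 2662 / 5 ≈ 532.4 → 532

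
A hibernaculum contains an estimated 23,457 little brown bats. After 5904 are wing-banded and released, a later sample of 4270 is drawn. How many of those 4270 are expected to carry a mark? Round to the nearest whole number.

The marked fraction of the population is 5904/23457, so in a sample of 4270 expect C·(M/N) marked.
E[R] = 5904 × 4270 / 23457 = 25210080 / 23457 ≈ 1074.7 → 1075

expected recaptures ≈ 1075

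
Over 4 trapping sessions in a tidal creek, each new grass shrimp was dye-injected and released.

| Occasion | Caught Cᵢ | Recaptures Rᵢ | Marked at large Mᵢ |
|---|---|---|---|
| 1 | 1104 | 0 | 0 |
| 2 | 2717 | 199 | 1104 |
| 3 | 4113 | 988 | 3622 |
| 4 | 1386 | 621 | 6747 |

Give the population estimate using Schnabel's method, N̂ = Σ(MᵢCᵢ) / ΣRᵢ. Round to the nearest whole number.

Σ MᵢCᵢ = 0·1104 + 1104·2717 + 3622·4113 + 6747·1386 = 0 + 2999568 + 14897286 + 9351342 = 27248196
Σ Rᵢ = 0 + 199 + 988 + 621 = 1808
N̂ = 27248196 / 1808 ≈ 15070.9 → 15071

N ≈ 15,071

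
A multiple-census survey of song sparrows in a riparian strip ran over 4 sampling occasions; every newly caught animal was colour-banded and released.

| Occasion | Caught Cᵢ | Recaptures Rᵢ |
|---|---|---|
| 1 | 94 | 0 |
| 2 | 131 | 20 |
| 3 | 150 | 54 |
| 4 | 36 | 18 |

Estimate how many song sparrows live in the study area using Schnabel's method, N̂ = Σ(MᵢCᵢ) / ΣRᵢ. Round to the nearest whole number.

N ≈ 586

Marked at large before each occasion: Mᵢ = Σⱼ<ᵢ (Cⱼ − Rⱼ) → M1=0, M2=94, M3=205, M4=301
Σ MᵢCᵢ = 0·94 + 94·131 + 205·150 + 301·36 = 0 + 12314 + 30750 + 10836 = 53900
Σ Rᵢ = 0 + 20 + 54 + 18 = 92
N̂ = 53900 / 92 ≈ 585.9 → 586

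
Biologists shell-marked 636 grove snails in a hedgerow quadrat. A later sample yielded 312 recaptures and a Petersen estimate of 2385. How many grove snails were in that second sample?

From N = M·C/R: C = N·R / M = 2385·312 / 636 = 744120 / 636 = 1170.

C = 1170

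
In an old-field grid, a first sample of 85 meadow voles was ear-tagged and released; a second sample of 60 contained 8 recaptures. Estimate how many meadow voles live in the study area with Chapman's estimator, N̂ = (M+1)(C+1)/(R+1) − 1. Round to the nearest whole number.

N̂ = (85+1)(60+1)/(8+1) − 1 = 86·61/9 − 1
= 5246/9 − 1 ≈ 582.9 − 1 ≈ 581.9 → 582

N ≈ 582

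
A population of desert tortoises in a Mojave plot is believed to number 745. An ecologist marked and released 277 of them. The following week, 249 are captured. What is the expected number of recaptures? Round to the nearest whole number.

The marked fraction of the population is 277/745, so in a sample of 249 expect C·(M/N) marked.
E[R] = 277 × 249 / 745 = 68973 / 745 ≈ 92.6 → 93

expected recaptures ≈ 93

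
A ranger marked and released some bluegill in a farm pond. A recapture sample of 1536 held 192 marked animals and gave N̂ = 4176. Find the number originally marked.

M = 522

From N = M·C/R: M = N·R / C = 4176·192 / 1536 = 801792 / 1536 = 522.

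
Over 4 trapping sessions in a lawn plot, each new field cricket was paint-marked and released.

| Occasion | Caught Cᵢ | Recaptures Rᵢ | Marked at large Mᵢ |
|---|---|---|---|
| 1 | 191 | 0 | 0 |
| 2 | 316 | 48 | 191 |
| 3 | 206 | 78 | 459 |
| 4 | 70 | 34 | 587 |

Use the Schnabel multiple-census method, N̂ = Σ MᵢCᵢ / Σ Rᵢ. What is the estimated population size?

N = 1225

Σ MᵢCᵢ = 0·191 + 191·316 + 459·206 + 587·70 = 0 + 60356 + 94554 + 41090 = 196000
Σ Rᵢ = 0 + 48 + 78 + 34 = 160
N̂ = 196000 / 160 = 1225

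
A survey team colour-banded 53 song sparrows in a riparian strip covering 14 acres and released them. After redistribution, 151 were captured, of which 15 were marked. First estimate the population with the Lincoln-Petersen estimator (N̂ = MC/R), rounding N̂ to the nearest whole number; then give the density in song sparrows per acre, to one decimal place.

density ≈ 38.1 song sparrows per acre

N̂ = 53·151/15 = 8003/15 ≈ 533.5 → 534
Density = N̂ / area = 534 / 14 ≈ 38.14 → 38.1 per acre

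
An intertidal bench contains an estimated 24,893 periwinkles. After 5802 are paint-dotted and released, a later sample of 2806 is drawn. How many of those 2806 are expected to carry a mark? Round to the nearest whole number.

expected recaptures ≈ 654

The marked fraction of the population is 5802/24893, so in a sample of 2806 expect C·(M/N) marked.
E[R] = 5802 × 2806 / 24893 = 16280412 / 24893 ≈ 654.0 → 654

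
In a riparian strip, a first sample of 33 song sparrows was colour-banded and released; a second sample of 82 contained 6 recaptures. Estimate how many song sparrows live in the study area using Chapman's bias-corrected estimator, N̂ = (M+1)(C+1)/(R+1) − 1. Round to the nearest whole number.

N ≈ 402

N̂ = (33+1)(82+1)/(6+1) − 1 = 34·83/7 − 1
= 2822/7 − 1 ≈ 403.1 − 1 ≈ 402.1 → 402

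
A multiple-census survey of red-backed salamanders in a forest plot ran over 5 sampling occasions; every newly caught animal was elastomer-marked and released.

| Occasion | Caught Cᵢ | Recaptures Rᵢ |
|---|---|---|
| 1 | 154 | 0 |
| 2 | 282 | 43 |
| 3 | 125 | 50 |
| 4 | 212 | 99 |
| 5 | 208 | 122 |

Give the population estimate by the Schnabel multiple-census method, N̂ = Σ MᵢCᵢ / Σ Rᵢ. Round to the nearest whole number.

Marked at large before each occasion: Mᵢ = Σⱼ<ᵢ (Cⱼ − Rⱼ) → M1=0, M2=154, M3=393, M4=468, M5=581
Σ MᵢCᵢ = 0·154 + 154·282 + 393·125 + 468·212 + 581·208 = 0 + 43428 + 49125 + 99216 + 120848 = 312617
Σ Rᵢ = 0 + 43 + 50 + 99 + 122 = 314
N̂ = 312617 / 314 ≈ 995.6 → 996

N ≈ 996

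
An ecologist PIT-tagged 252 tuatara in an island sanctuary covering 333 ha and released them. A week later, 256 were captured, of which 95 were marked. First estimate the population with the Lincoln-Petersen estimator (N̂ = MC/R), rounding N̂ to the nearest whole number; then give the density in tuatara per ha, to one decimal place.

N̂ = 252·256/95 = 64512/95 ≈ 679.1 → 679
Density = N̂ / area = 679 / 333 ≈ 2.04 → 2.0 per ha

density ≈ 2.0 tuatara per ha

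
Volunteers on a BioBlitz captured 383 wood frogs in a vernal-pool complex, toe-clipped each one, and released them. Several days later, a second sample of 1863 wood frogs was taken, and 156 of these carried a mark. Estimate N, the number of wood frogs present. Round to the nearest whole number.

If marked individuals mix randomly, R/C ≈ M/N, giving N ≈ M·C/R.
N = (383 × 1863) / 156 = 713529 / 156 ≈ 4573.9 → 4574

N ≈ 4574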